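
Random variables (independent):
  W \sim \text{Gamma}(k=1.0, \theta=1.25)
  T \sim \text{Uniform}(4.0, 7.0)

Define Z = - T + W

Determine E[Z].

E[Z] = 1*E[W] - 1*E[T]
E[W] = 1.25
E[T] = 5.5
E[Z] = 1*1.25 - 1*5.5 = -4.25

-4.25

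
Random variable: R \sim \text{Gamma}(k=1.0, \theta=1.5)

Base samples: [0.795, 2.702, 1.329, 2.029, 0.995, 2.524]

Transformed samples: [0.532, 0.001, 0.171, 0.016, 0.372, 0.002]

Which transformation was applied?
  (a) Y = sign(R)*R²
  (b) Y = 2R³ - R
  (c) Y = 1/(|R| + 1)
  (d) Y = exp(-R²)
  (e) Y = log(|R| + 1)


Checking option (d) Y = exp(-R²):
  R = 0.795 -> Y = 0.532 ✓
  R = 2.702 -> Y = 0.001 ✓
  R = 1.329 -> Y = 0.171 ✓
All samples match this transformation.

(d) exp(-R²)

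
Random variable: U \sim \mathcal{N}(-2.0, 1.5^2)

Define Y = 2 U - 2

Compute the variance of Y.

For Y = aU + b: Var(Y) = a² * Var(U)
Var(U) = 1.5^2 = 2.25
Var(Y) = 2² * 2.25 = 4 * 2.25 = 9

9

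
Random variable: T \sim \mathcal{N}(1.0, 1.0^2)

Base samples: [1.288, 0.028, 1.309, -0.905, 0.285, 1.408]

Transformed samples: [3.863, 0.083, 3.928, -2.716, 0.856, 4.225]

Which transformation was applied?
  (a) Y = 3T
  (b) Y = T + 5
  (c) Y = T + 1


Checking option (a) Y = 3T:
  T = 1.288 -> Y = 3.863 ✓
  T = 0.028 -> Y = 0.083 ✓
  T = 1.309 -> Y = 3.928 ✓
All samples match this transformation.

(a) 3T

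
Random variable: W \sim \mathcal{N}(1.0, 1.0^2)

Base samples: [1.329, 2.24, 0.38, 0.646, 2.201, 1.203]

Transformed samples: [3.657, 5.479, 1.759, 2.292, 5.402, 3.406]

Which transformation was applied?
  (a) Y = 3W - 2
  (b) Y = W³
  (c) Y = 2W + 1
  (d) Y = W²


Checking option (c) Y = 2W + 1:
  W = 1.329 -> Y = 3.657 ✓
  W = 2.24 -> Y = 5.479 ✓
  W = 0.38 -> Y = 1.759 ✓
All samples match this transformation.

(c) 2W + 1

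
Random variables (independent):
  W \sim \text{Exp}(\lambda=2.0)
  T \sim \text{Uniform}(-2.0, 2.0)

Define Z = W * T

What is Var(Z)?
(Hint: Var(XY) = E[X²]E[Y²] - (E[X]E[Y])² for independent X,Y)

Var(XY) = E[X²]E[Y²] - (E[X]E[Y])²
E[W] = 0.5, Var(W) = 0.25
E[T] = 0, Var(T) = 1.3333333
E[W²] = 0.25 + 0.5² = 0.5
E[T²] = 1.3333333 + 0² = 1.3333333
Var(Z) = 0.5*1.3333333 - (0.5*0)²
= 0.66666667 - 0 = 0.66666667

0.66666667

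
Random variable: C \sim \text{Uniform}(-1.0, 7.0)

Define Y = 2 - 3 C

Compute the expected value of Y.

For Y = -3C + 2:
E[Y] = -3 * E[C] + 2
E[C] = (-1 + 7)/2 = 3
E[Y] = -3 * 3 + 2 = -7

-7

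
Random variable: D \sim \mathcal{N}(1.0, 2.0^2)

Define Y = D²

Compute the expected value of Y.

Using E[X²] = Var(X) + (E[X])²:
E[D] = 1
Var(D) = 2.0^2 = 4
E[D²] = 4 + 1² = 4 + 1 = 5

5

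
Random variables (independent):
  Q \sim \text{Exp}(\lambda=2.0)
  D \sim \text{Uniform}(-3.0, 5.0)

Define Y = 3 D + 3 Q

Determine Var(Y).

For independent RVs: Var(aX + bY) = a²Var(X) + b²Var(Y)
Var(Q) = 0.25
Var(D) = 5.3333333
Var(Y) = 3²*0.25 + 3²*5.3333333
= 9*0.25 + 9*5.3333333 = 50.25

50.25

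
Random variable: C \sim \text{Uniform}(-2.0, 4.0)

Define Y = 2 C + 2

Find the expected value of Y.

For Y = 2C + 2:
E[Y] = 2 * E[C] + 2
E[C] = (-2 + 4)/2 = 1
E[Y] = 2 * 1 + 2 = 4

4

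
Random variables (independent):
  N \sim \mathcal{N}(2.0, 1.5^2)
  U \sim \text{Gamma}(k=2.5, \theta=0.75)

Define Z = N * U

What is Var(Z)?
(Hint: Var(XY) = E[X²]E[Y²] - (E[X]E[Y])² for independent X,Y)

Var(XY) = E[X²]E[Y²] - (E[X]E[Y])²
E[N] = 2, Var(N) = 2.25
E[U] = 1.875, Var(U) = 1.40625
E[N²] = 2.25 + 2² = 6.25
E[U²] = 1.40625 + 1.875² = 4.921875
Var(Z) = 6.25*4.921875 - (2*1.875)²
= 30.761719 - 14.0625 = 16.699219

16.699219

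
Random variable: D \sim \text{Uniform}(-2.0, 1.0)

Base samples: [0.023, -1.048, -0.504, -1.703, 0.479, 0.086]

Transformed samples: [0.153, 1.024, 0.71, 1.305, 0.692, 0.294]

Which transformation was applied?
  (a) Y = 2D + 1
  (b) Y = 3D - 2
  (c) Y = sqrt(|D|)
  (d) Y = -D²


Checking option (c) Y = sqrt(|D|):
  D = 0.023 -> Y = 0.153 ✓
  D = -1.048 -> Y = 1.024 ✓
  D = -0.504 -> Y = 0.71 ✓
All samples match this transformation.

(c) sqrt(|D|)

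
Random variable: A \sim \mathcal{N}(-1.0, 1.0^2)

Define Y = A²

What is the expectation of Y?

Using E[X²] = Var(X) + (E[X])²:
E[A] = -1
Var(A) = 1.0^2 = 1
E[A²] = 1 + (-1)² = 1 + 1 = 2

2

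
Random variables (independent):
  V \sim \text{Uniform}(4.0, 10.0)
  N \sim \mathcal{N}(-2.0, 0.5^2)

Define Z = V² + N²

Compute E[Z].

E[Z] = E[V²] + E[N²]
E[V²] = Var(V) + E[V]² = 3 + 49 = 52
E[N²] = Var(N) + E[N]² = 0.25 + 4 = 4.25
E[Z] = 52 + 4.25 = 56.25

56.25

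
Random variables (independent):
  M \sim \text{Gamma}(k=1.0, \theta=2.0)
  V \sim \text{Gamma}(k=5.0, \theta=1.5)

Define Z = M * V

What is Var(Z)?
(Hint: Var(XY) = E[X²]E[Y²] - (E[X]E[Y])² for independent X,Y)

Var(XY) = E[X²]E[Y²] - (E[X]E[Y])²
E[M] = 2, Var(M) = 4
E[V] = 7.5, Var(V) = 11.25
E[M²] = 4 + 2² = 8
E[V²] = 11.25 + 7.5² = 67.5
Var(Z) = 8*67.5 - (2*7.5)²
= 540 - 225 = 315

315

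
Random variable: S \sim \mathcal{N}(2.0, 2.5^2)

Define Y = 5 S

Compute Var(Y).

For Y = aS + b: Var(Y) = a² * Var(S)
Var(S) = 2.5^2 = 6.25
Var(Y) = 5² * 6.25 = 25 * 6.25 = 156.25

156.25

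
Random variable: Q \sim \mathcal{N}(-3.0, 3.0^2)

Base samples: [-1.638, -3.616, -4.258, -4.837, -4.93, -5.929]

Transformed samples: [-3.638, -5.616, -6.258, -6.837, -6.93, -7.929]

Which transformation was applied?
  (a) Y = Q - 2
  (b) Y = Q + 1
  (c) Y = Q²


Checking option (a) Y = Q - 2:
  Q = -1.638 -> Y = -3.638 ✓
  Q = -3.616 -> Y = -5.616 ✓
  Q = -4.258 -> Y = -6.258 ✓
All samples match this transformation.

(a) Q - 2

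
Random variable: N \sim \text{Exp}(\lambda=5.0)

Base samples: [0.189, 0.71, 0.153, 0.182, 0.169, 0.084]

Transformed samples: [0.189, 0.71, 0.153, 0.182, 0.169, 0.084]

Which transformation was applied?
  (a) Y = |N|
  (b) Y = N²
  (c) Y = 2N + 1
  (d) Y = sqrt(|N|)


Checking option (a) Y = |N|:
  N = 0.189 -> Y = 0.189 ✓
  N = 0.71 -> Y = 0.71 ✓
  N = 0.153 -> Y = 0.153 ✓
All samples match this transformation.

(a) |N|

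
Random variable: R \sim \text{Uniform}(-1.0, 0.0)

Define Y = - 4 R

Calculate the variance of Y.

For Y = aR + b: Var(Y) = a² * Var(R)
Var(R) = (0 + 1)^2/12 = 0.083333333
Var(Y) = (-4)² * 0.083333333 = 16 * 0.083333333 = 1.3333333

1.3333333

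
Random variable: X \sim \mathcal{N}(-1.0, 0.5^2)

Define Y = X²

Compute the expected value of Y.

E[X²] = Var(X) + (E[X])² = 0.25 + 1 = 1.25

1.25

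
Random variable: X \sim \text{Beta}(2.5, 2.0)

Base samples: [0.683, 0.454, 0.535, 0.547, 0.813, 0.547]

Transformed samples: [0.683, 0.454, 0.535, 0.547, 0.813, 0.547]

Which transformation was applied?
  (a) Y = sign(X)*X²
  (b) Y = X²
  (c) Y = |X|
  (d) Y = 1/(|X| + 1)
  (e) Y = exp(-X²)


Checking option (c) Y = |X|:
  X = 0.683 -> Y = 0.683 ✓
  X = 0.454 -> Y = 0.454 ✓
  X = 0.535 -> Y = 0.535 ✓
All samples match this transformation.

(c) |X|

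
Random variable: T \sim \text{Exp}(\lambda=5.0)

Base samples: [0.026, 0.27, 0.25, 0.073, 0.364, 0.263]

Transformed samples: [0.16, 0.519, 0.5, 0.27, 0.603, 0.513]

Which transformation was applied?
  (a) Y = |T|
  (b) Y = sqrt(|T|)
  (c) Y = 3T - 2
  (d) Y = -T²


Checking option (b) Y = sqrt(|T|):
  T = 0.026 -> Y = 0.16 ✓
  T = 0.27 -> Y = 0.519 ✓
  T = 0.25 -> Y = 0.5 ✓
All samples match this transformation.

(b) sqrt(|T|)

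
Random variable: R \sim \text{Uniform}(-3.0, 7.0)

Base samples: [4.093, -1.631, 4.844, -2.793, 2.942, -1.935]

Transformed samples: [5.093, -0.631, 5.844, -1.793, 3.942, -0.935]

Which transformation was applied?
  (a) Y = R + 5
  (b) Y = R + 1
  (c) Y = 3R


Checking option (b) Y = R + 1:
  R = 4.093 -> Y = 5.093 ✓
  R = -1.631 -> Y = -0.631 ✓
  R = 4.844 -> Y = 5.844 ✓
All samples match this transformation.

(b) R + 1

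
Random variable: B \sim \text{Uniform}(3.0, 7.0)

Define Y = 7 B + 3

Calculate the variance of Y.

For Y = aB + b: Var(Y) = a² * Var(B)
Var(B) = (7 - 3)^2/12 = 1.3333333
Var(Y) = 7² * 1.3333333 = 49 * 1.3333333 = 65.333333

65.333333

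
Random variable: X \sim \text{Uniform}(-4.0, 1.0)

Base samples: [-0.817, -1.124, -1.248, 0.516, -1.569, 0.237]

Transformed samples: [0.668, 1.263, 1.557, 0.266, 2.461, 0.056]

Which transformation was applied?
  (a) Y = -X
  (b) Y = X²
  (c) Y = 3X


Checking option (b) Y = X²:
  X = -0.817 -> Y = 0.668 ✓
  X = -1.124 -> Y = 1.263 ✓
  X = -1.248 -> Y = 1.557 ✓
All samples match this transformation.

(b) X²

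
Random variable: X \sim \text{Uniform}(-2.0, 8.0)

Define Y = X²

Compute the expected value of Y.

Using E[X²] = Var(X) + (E[X])²:
E[X] = 3
Var(X) = (8 + 2)^2/12 = 8.3333333
E[X²] = 8.3333333 + 3² = 8.3333333 + 9 = 17.333333

17.333333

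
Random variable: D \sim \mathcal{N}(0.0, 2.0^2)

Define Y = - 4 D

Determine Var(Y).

For Y = aD + b: Var(Y) = a² * Var(D)
Var(D) = 2.0^2 = 4
Var(Y) = (-4)² * 4 = 16 * 4 = 64

64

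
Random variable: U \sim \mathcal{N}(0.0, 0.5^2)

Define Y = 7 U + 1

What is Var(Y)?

For Y = aU + b: Var(Y) = a² * Var(U)
Var(U) = 0.5^2 = 0.25
Var(Y) = 7² * 0.25 = 49 * 0.25 = 12.25

12.25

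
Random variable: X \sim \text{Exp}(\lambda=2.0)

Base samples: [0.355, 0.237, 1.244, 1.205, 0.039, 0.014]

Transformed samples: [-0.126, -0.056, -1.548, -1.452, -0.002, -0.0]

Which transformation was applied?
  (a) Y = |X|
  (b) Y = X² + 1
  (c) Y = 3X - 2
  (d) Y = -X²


Checking option (d) Y = -X²:
  X = 0.355 -> Y = -0.126 ✓
  X = 0.237 -> Y = -0.056 ✓
  X = 1.244 -> Y = -1.548 ✓
All samples match this transformation.

(d) -X²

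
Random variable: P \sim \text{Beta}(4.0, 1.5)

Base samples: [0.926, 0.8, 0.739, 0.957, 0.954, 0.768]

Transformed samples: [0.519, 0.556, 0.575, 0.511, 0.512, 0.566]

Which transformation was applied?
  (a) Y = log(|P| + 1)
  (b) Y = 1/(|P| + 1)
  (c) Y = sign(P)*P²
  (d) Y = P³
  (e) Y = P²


Checking option (b) Y = 1/(|P| + 1):
  P = 0.926 -> Y = 0.519 ✓
  P = 0.8 -> Y = 0.556 ✓
  P = 0.739 -> Y = 0.575 ✓
All samples match this transformation.

(b) 1/(|P| + 1)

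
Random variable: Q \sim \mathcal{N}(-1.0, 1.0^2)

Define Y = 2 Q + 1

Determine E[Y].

For Y = 2Q + 1:
E[Y] = 2 * E[Q] + 1
E[Q] = -1.0 = -1
E[Y] = 2 * (-1) + 1 = -1

-1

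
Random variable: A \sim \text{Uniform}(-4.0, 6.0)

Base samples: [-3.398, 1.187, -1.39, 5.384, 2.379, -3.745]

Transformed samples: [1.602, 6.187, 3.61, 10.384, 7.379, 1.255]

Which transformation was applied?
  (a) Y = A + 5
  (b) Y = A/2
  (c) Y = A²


Checking option (a) Y = A + 5:
  A = -3.398 -> Y = 1.602 ✓
  A = 1.187 -> Y = 6.187 ✓
  A = -1.39 -> Y = 3.61 ✓
All samples match this transformation.

(a) A + 5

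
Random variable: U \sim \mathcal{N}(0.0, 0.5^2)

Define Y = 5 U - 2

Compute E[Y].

For Y = 5U - 2:
E[Y] = 5 * E[U] - 2
E[U] = 0.0 = 0
E[Y] = 5 * 0 - 2 = -2

-2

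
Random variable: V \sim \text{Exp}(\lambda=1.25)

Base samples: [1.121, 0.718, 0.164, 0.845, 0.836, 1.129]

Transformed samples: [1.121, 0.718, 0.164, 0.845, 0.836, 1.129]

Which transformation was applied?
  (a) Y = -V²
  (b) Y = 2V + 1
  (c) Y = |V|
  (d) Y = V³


Checking option (c) Y = |V|:
  V = 1.121 -> Y = 1.121 ✓
  V = 0.718 -> Y = 0.718 ✓
  V = 0.164 -> Y = 0.164 ✓
All samples match this transformation.

(c) |V|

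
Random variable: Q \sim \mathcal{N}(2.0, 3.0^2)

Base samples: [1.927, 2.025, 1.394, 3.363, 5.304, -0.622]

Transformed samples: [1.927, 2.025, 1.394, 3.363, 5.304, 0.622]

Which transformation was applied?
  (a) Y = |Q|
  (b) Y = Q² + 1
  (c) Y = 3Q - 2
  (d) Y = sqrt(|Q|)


Checking option (a) Y = |Q|:
  Q = 1.927 -> Y = 1.927 ✓
  Q = 2.025 -> Y = 2.025 ✓
  Q = 1.394 -> Y = 1.394 ✓
All samples match this transformation.

(a) |Q|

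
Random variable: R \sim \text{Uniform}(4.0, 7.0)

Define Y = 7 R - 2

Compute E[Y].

For Y = 7R - 2:
E[Y] = 7 * E[R] - 2
E[R] = (4 + 7)/2 = 5.5
E[Y] = 7 * 5.5 - 2 = 36.5

36.5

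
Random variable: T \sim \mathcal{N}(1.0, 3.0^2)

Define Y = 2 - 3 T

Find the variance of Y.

For Y = aT + b: Var(Y) = a² * Var(T)
Var(T) = 3.0^2 = 9
Var(Y) = (-3)² * 9 = 9 * 9 = 81

81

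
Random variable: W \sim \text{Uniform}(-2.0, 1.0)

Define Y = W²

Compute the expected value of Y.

E[W²] = Var(W) + (E[W])² = 0.75 + 0.25 = 1

1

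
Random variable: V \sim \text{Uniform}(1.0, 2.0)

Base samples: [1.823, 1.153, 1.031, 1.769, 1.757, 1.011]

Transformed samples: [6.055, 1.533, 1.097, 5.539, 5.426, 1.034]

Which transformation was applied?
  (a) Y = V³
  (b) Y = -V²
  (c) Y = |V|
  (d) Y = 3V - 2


Checking option (a) Y = V³:
  V = 1.823 -> Y = 6.055 ✓
  V = 1.153 -> Y = 1.533 ✓
  V = 1.031 -> Y = 1.097 ✓
All samples match this transformation.

(a) V³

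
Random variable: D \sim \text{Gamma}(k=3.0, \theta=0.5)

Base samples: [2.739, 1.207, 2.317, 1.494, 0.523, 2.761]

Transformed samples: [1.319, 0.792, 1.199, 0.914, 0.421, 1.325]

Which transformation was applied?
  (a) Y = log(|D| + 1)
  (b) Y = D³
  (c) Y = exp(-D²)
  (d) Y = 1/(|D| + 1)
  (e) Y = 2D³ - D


Checking option (a) Y = log(|D| + 1):
  D = 2.739 -> Y = 1.319 ✓
  D = 1.207 -> Y = 0.792 ✓
  D = 2.317 -> Y = 1.199 ✓
All samples match this transformation.

(a) log(|D| + 1)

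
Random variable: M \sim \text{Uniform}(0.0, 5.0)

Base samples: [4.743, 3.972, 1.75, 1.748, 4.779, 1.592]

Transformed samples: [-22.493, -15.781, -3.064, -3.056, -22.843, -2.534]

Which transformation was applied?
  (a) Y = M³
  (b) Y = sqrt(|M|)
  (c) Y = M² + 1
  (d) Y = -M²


Checking option (d) Y = -M²:
  M = 4.743 -> Y = -22.493 ✓
  M = 3.972 -> Y = -15.781 ✓
  M = 1.75 -> Y = -3.064 ✓
All samples match this transformation.

(d) -M²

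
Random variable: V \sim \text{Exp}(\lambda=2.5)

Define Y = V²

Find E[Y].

Using E[X²] = Var(X) + (E[X])²:
E[V] = 0.4
Var(V) = 1/2.5^2 = 0.16
E[V²] = 0.16 + 0.4² = 0.16 + 0.16 = 0.32

0.32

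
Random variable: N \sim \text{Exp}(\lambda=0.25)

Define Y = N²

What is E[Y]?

Using E[X²] = Var(X) + (E[X])²:
E[N] = 4
Var(N) = 1/0.25^2 = 16
E[N²] = 16 + 4² = 16 + 16 = 32

32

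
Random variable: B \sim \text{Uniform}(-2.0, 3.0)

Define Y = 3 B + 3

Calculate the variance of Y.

For Y = aB + b: Var(Y) = a² * Var(B)
Var(B) = (3 + 2)^2/12 = 2.0833333
Var(Y) = 3² * 2.0833333 = 9 * 2.0833333 = 18.75

18.75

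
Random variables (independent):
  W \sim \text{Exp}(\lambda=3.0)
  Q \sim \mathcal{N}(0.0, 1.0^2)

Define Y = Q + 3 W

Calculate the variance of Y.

For independent RVs: Var(aX + bY) = a²Var(X) + b²Var(Y)
Var(W) = 0.11111111
Var(Q) = 1
Var(Y) = 3²*0.11111111 + 1²*1
= 9*0.11111111 + 1*1 = 2

2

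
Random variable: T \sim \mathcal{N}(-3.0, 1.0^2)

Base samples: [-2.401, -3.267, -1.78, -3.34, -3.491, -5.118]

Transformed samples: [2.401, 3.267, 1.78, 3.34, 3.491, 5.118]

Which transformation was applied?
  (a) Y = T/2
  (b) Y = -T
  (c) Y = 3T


Checking option (b) Y = -T:
  T = -2.401 -> Y = 2.401 ✓
  T = -3.267 -> Y = 3.267 ✓
  T = -1.78 -> Y = 1.78 ✓
All samples match this transformation.

(b) -T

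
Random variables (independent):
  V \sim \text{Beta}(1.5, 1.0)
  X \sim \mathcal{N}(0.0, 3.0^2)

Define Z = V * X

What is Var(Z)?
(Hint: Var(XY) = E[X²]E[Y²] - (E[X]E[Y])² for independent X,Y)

Var(XY) = E[X²]E[Y²] - (E[X]E[Y])²
E[V] = 0.6, Var(V) = 0.068571429
E[X] = 0, Var(X) = 9
E[V²] = 0.068571429 + 0.6² = 0.42857143
E[X²] = 9 + 0² = 9
Var(Z) = 0.42857143*9 - (0.6*0)²
= 3.8571429 - 0 = 3.8571429

3.8571429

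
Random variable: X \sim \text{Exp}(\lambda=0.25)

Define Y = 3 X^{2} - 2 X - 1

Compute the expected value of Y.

E[Y] = 3*E[X²] - 2*E[X] - 1
E[X] = 4
E[X²] = Var(X) + (E[X])² = 16 + 16 = 32
E[Y] = 3*32 - 2*4 - 1 = 87

87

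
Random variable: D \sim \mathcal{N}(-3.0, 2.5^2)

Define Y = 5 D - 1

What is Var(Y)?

For Y = aD + b: Var(Y) = a² * Var(D)
Var(D) = 2.5^2 = 6.25
Var(Y) = 5² * 6.25 = 25 * 6.25 = 156.25

156.25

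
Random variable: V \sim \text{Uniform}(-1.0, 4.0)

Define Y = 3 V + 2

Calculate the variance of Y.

For Y = aV + b: Var(Y) = a² * Var(V)
Var(V) = (4 + 1)^2/12 = 2.0833333
Var(Y) = 3² * 2.0833333 = 9 * 2.0833333 = 18.75

18.75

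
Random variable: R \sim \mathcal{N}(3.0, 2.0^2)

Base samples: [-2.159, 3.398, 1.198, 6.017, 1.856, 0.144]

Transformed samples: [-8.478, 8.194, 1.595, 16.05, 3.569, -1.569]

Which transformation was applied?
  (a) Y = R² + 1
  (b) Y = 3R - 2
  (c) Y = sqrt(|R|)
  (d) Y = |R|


Checking option (b) Y = 3R - 2:
  R = -2.159 -> Y = -8.478 ✓
  R = 3.398 -> Y = 8.194 ✓
  R = 1.198 -> Y = 1.595 ✓
All samples match this transformation.

(b) 3R - 2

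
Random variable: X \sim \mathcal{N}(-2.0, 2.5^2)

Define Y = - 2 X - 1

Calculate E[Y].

For Y = -2X - 1:
E[Y] = -2 * E[X] - 1
E[X] = -2.0 = -2
E[Y] = -2 * (-2) - 1 = 3

3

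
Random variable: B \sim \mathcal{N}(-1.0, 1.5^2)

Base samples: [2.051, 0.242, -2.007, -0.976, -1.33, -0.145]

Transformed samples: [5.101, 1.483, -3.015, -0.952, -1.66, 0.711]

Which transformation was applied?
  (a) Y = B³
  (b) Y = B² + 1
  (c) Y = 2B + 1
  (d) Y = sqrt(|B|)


Checking option (c) Y = 2B + 1:
  B = 2.051 -> Y = 5.101 ✓
  B = 0.242 -> Y = 1.483 ✓
  B = -2.007 -> Y = -3.015 ✓
All samples match this transformation.

(c) 2B + 1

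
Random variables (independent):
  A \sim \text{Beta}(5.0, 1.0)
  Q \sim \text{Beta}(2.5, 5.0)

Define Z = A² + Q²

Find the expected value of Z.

E[Z] = E[A²] + E[Q²]
E[A²] = Var(A) + E[A]² = 0.01984127 + 0.69444444 = 0.71428571
E[Q²] = Var(Q) + E[Q]² = 0.026143791 + 0.11111111 = 0.1372549
E[Z] = 0.71428571 + 0.1372549 = 0.85154062

0.85154062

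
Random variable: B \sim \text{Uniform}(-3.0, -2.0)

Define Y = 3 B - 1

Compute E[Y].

For Y = 3B - 1:
E[Y] = 3 * E[B] - 1
E[B] = (-3 - 2)/2 = -2.5
E[Y] = 3 * (-2.5) - 1 = -8.5

-8.5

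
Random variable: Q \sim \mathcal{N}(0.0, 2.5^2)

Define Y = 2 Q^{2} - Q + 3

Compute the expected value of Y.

E[Y] = 2*E[Q²] - 1*E[Q] + 3
E[Q] = 0
E[Q²] = Var(Q) + (E[Q])² = 6.25 + 0 = 6.25
E[Y] = 2*6.25 - 1*0 + 3 = 15.5

15.5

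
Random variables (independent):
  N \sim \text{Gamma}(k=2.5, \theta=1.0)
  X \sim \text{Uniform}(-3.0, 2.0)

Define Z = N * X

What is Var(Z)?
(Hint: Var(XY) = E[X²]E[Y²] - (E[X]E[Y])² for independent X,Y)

Var(XY) = E[X²]E[Y²] - (E[X]E[Y])²
E[N] = 2.5, Var(N) = 2.5
E[X] = -0.5, Var(X) = 2.0833333
E[N²] = 2.5 + 2.5² = 8.75
E[X²] = 2.0833333 + (-0.5)² = 2.3333333
Var(Z) = 8.75*2.3333333 - (2.5*(-0.5))²
= 20.416667 - 1.5625 = 18.854167

18.854167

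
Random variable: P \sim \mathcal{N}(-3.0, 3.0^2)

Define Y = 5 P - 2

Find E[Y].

For Y = 5P - 2:
E[Y] = 5 * E[P] - 2
E[P] = -3.0 = -3
E[Y] = 5 * (-3) - 2 = -17

-17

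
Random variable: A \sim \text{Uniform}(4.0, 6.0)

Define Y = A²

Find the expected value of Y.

E[A²] = Var(A) + (E[A])² = 0.33333333 + 25 = 25.333333

25.333333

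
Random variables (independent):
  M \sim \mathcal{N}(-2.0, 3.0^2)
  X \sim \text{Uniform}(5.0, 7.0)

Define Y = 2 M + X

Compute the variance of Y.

For independent RVs: Var(aX + bY) = a²Var(X) + b²Var(Y)
Var(M) = 9
Var(X) = 0.33333333
Var(Y) = 2²*9 + 1²*0.33333333
= 4*9 + 1*0.33333333 = 36.333333

36.333333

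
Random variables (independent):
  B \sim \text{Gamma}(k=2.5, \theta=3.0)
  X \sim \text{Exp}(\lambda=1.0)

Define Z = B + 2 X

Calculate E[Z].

E[Z] = 1*E[B] + 2*E[X]
E[B] = 7.5
E[X] = 1
E[Z] = 1*7.5 + 2*1 = 9.5

9.5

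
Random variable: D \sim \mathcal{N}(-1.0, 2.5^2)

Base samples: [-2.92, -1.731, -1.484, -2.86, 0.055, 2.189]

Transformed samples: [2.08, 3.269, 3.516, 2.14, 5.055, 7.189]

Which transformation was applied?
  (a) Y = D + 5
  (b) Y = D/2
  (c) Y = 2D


Checking option (a) Y = D + 5:
  D = -2.92 -> Y = 2.08 ✓
  D = -1.731 -> Y = 3.269 ✓
  D = -1.484 -> Y = 3.516 ✓
All samples match this transformation.

(a) D + 5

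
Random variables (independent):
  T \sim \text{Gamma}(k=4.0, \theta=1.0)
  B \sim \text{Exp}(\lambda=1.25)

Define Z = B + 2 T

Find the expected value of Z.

E[Z] = 2*E[T] + 1*E[B]
E[T] = 4
E[B] = 0.8
E[Z] = 2*4 + 1*0.8 = 8.8

8.8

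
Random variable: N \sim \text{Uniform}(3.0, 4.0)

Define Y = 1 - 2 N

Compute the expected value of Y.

For Y = -2N + 1:
E[Y] = -2 * E[N] + 1
E[N] = (3 + 4)/2 = 3.5
E[Y] = -2 * 3.5 + 1 = -6

-6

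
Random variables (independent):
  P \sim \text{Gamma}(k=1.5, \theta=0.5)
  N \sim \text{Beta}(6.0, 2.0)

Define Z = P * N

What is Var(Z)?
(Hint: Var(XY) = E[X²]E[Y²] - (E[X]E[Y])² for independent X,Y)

Var(XY) = E[X²]E[Y²] - (E[X]E[Y])²
E[P] = 0.75, Var(P) = 0.375
E[N] = 0.75, Var(N) = 0.020833333
E[P²] = 0.375 + 0.75² = 0.9375
E[N²] = 0.020833333 + 0.75² = 0.58333333
Var(Z) = 0.9375*0.58333333 - (0.75*0.75)²
= 0.546875 - 0.31640625 = 0.23046875

0.23046875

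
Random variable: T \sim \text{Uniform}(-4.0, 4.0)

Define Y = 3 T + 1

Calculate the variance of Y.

For Y = aT + b: Var(Y) = a² * Var(T)
Var(T) = (4 + 4)^2/12 = 5.3333333
Var(Y) = 3² * 5.3333333 = 9 * 5.3333333 = 48

48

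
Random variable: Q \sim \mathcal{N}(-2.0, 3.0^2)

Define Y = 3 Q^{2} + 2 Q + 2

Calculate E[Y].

E[Y] = 3*E[Q²] + 2*E[Q] + 2
E[Q] = -2
E[Q²] = Var(Q) + (E[Q])² = 9 + 4 = 13
E[Y] = 3*13 + 2*(-2) + 2 = 37

37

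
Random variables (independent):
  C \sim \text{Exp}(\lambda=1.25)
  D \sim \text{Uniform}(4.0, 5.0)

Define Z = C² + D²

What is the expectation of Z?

E[Z] = E[C²] + E[D²]
E[C²] = Var(C) + E[C]² = 0.64 + 0.64 = 1.28
E[D²] = Var(D) + E[D]² = 0.083333333 + 20.25 = 20.333333
E[Z] = 1.28 + 20.333333 = 21.613333

21.613333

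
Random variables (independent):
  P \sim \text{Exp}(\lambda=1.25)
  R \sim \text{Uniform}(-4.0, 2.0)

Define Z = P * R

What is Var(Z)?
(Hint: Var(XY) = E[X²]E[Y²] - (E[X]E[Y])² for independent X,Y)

Var(XY) = E[X²]E[Y²] - (E[X]E[Y])²
E[P] = 0.8, Var(P) = 0.64
E[R] = -1, Var(R) = 3
E[P²] = 0.64 + 0.8² = 1.28
E[R²] = 3 + (-1)² = 4
Var(Z) = 1.28*4 - (0.8*(-1))²
= 5.12 - 0.64 = 4.48

4.48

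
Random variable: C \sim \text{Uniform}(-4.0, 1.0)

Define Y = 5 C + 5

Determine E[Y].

For Y = 5C + 5:
E[Y] = 5 * E[C] + 5
E[C] = (-4 + 1)/2 = -1.5
E[Y] = 5 * (-1.5) + 5 = -2.5

-2.5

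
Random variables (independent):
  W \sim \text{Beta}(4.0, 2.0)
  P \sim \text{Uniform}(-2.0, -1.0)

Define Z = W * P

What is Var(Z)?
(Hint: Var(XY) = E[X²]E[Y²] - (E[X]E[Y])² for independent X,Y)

Var(XY) = E[X²]E[Y²] - (E[X]E[Y])²
E[W] = 0.66666667, Var(W) = 0.031746032
E[P] = -1.5, Var(P) = 0.083333333
E[W²] = 0.031746032 + 0.66666667² = 0.47619048
E[P²] = 0.083333333 + (-1.5)² = 2.3333333
Var(Z) = 0.47619048*2.3333333 - (0.66666667*(-1.5))²
= 1.1111111 - 1 = 0.11111111

0.11111111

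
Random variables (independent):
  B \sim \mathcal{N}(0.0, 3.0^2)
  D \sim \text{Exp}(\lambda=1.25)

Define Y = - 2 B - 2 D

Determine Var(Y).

For independent RVs: Var(aX + bY) = a²Var(X) + b²Var(Y)
Var(B) = 9
Var(D) = 0.64
Var(Y) = (-2)²*9 + (-2)²*0.64
= 4*9 + 4*0.64 = 38.56

38.56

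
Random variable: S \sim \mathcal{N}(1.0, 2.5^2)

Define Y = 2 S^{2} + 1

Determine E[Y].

E[Y] = 2*E[S²] + 1
E[S] = 1
E[S²] = Var(S) + (E[S])² = 6.25 + 1 = 7.25
E[Y] = 2*7.25 + 1 = 15.5

15.5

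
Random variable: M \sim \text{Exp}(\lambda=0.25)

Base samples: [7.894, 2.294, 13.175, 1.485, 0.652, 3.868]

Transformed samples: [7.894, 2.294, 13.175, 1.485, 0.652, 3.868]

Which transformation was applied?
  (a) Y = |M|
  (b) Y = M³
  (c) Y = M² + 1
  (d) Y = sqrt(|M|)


Checking option (a) Y = |M|:
  M = 7.894 -> Y = 7.894 ✓
  M = 2.294 -> Y = 2.294 ✓
  M = 13.175 -> Y = 13.175 ✓
All samples match this transformation.

(a) |M|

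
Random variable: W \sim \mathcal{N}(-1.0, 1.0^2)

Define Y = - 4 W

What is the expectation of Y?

For Y = -4W:
E[Y] = -4 * E[W]
E[W] = -1.0 = -1
E[Y] = -4 * (-1) = 4

4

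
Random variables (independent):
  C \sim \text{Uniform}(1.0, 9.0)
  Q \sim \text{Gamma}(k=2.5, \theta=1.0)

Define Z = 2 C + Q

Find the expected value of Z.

E[Z] = 2*E[C] + 1*E[Q]
E[C] = 5
E[Q] = 2.5
E[Z] = 2*5 + 1*2.5 = 12.5

12.5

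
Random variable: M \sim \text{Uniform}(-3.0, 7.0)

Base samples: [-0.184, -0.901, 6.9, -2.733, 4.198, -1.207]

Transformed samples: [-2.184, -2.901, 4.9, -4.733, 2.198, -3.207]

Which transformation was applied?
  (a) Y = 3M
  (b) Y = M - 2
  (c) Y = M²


Checking option (b) Y = M - 2:
  M = -0.184 -> Y = -2.184 ✓
  M = -0.901 -> Y = -2.901 ✓
  M = 6.9 -> Y = 4.9 ✓
All samples match this transformation.

(b) M - 2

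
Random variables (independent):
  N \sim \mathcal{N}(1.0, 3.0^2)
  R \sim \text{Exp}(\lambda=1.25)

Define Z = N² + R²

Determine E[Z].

E[Z] = E[N²] + E[R²]
E[N²] = Var(N) + E[N]² = 9 + 1 = 10
E[R²] = Var(R) + E[R]² = 0.64 + 0.64 = 1.28
E[Z] = 10 + 1.28 = 11.28

11.28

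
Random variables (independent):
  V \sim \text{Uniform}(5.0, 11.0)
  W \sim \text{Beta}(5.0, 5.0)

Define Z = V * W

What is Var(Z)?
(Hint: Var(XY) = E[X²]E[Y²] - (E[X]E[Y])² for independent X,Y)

Var(XY) = E[X²]E[Y²] - (E[X]E[Y])²
E[V] = 8, Var(V) = 3
E[W] = 0.5, Var(W) = 0.022727273
E[V²] = 3 + 8² = 67
E[W²] = 0.022727273 + 0.5² = 0.27272727
Var(Z) = 67*0.27272727 - (8*0.5)²
= 18.272727 - 16 = 2.2727273

2.2727273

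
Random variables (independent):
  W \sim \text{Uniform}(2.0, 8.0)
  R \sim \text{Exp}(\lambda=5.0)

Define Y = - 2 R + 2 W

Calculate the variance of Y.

For independent RVs: Var(aX + bY) = a²Var(X) + b²Var(Y)
Var(W) = 3
Var(R) = 0.04
Var(Y) = 2²*3 + (-2)²*0.04
= 4*3 + 4*0.04 = 12.16

12.16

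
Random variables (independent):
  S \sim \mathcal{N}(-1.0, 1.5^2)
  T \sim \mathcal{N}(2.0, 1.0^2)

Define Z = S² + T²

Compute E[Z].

E[Z] = E[S²] + E[T²]
E[S²] = Var(S) + E[S]² = 2.25 + 1 = 3.25
E[T²] = Var(T) + E[T]² = 1 + 4 = 5
E[Z] = 3.25 + 5 = 8.25

8.25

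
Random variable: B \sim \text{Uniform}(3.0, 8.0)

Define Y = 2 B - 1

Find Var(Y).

For Y = aB + b: Var(Y) = a² * Var(B)
Var(B) = (8 - 3)^2/12 = 2.0833333
Var(Y) = 2² * 2.0833333 = 4 * 2.0833333 = 8.3333333

8.3333333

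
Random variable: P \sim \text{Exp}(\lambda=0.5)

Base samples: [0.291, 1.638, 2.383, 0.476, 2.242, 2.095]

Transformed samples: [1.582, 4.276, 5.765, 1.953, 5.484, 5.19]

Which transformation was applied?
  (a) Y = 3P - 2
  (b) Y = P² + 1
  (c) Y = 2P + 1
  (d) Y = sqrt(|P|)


Checking option (c) Y = 2P + 1:
  P = 0.291 -> Y = 1.582 ✓
  P = 1.638 -> Y = 4.276 ✓
  P = 2.383 -> Y = 5.765 ✓
All samples match this transformation.

(c) 2P + 1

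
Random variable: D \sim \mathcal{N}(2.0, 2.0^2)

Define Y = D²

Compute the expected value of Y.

E[D²] = Var(D) + (E[D])² = 4 + 4 = 8

8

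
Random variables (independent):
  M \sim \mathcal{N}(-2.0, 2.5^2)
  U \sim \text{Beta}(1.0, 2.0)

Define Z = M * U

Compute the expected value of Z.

For independent RVs: E[XY] = E[X]*E[Y]
E[M] = -2
E[U] = 0.33333333
E[Z] = -2 * 0.33333333 = -0.66666667

-0.66666667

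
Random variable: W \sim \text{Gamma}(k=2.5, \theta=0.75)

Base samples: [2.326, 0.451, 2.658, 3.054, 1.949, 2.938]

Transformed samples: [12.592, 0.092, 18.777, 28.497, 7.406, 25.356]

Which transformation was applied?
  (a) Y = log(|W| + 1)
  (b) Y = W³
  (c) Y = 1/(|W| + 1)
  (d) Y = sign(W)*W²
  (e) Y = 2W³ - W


Checking option (b) Y = W³:
  W = 2.326 -> Y = 12.592 ✓
  W = 0.451 -> Y = 0.092 ✓
  W = 2.658 -> Y = 18.777 ✓
All samples match this transformation.

(b) W³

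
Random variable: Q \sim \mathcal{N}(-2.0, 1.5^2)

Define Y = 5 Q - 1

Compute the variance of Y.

For Y = aQ + b: Var(Y) = a² * Var(Q)
Var(Q) = 1.5^2 = 2.25
Var(Y) = 5² * 2.25 = 25 * 2.25 = 56.25

56.25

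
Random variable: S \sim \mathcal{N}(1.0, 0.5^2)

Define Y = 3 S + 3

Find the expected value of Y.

For Y = 3S + 3:
E[Y] = 3 * E[S] + 3
E[S] = 1.0 = 1
E[Y] = 3 * 1 + 3 = 6

6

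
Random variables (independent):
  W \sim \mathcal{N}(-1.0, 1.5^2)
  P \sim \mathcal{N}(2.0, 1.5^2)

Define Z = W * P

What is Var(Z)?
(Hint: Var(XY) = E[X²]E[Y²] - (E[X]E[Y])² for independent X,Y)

Var(XY) = E[X²]E[Y²] - (E[X]E[Y])²
E[W] = -1, Var(W) = 2.25
E[P] = 2, Var(P) = 2.25
E[W²] = 2.25 + (-1)² = 3.25
E[P²] = 2.25 + 2² = 6.25
Var(Z) = 3.25*6.25 - (-1*2)²
= 20.3125 - 4 = 16.3125

16.3125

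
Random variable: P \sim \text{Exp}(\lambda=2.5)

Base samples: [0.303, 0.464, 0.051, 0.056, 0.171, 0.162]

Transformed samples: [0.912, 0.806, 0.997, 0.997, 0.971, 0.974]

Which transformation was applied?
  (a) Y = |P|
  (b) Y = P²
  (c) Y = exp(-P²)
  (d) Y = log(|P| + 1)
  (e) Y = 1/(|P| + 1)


Checking option (c) Y = exp(-P²):
  P = 0.303 -> Y = 0.912 ✓
  P = 0.464 -> Y = 0.806 ✓
  P = 0.051 -> Y = 0.997 ✓
All samples match this transformation.

(c) exp(-P²)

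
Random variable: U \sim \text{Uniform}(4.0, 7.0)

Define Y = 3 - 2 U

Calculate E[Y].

For Y = -2U + 3:
E[Y] = -2 * E[U] + 3
E[U] = (4 + 7)/2 = 5.5
E[Y] = -2 * 5.5 + 3 = -8

-8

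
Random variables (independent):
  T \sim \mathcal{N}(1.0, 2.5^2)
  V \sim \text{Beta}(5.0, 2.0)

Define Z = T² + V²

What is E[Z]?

E[Z] = E[T²] + E[V²]
E[T²] = Var(T) + E[T]² = 6.25 + 1 = 7.25
E[V²] = Var(V) + E[V]² = 0.025510204 + 0.51020408 = 0.53571429
E[Z] = 7.25 + 0.53571429 = 7.7857143

7.7857143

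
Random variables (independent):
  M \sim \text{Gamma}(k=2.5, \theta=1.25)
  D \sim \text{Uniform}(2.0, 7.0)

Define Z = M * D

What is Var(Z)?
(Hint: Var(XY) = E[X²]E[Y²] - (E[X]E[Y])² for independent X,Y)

Var(XY) = E[X²]E[Y²] - (E[X]E[Y])²
E[M] = 3.125, Var(M) = 3.90625
E[D] = 4.5, Var(D) = 2.0833333
E[M²] = 3.90625 + 3.125² = 13.671875
E[D²] = 2.0833333 + 4.5² = 22.333333
Var(Z) = 13.671875*22.333333 - (3.125*4.5)²
= 305.33854 - 197.75391 = 107.58464

107.58464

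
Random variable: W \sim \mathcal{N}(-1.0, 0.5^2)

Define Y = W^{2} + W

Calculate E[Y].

E[Y] = 1*E[W²] + 1*E[W]
E[W] = -1
E[W²] = Var(W) + (E[W])² = 0.25 + 1 = 1.25
E[Y] = 1*1.25 + 1*(-1) = 0.25

0.25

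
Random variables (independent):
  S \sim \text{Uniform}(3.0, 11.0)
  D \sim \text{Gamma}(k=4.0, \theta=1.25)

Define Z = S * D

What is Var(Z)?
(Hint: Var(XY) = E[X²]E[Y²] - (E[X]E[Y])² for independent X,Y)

Var(XY) = E[X²]E[Y²] - (E[X]E[Y])²
E[S] = 7, Var(S) = 5.3333333
E[D] = 5, Var(D) = 6.25
E[S²] = 5.3333333 + 7² = 54.333333
E[D²] = 6.25 + 5² = 31.25
Var(Z) = 54.333333*31.25 - (7*5)²
= 1697.9167 - 1225 = 472.91667

472.91667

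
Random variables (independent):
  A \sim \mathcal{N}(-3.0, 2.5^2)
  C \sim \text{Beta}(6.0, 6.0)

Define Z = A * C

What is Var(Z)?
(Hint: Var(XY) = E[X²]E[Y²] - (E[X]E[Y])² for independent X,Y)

Var(XY) = E[X²]E[Y²] - (E[X]E[Y])²
E[A] = -3, Var(A) = 6.25
E[C] = 0.5, Var(C) = 0.019230769
E[A²] = 6.25 + (-3)² = 15.25
E[C²] = 0.019230769 + 0.5² = 0.26923077
Var(Z) = 15.25*0.26923077 - (-3*0.5)²
= 4.1057692 - 2.25 = 1.8557692

1.8557692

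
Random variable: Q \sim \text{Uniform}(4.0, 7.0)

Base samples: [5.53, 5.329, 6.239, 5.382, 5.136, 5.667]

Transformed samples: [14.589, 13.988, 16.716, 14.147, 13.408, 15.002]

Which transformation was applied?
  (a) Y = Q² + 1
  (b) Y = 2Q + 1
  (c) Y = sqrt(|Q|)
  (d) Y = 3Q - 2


Checking option (d) Y = 3Q - 2:
  Q = 5.53 -> Y = 14.589 ✓
  Q = 5.329 -> Y = 13.988 ✓
  Q = 6.239 -> Y = 16.716 ✓
All samples match this transformation.

(d) 3Q - 2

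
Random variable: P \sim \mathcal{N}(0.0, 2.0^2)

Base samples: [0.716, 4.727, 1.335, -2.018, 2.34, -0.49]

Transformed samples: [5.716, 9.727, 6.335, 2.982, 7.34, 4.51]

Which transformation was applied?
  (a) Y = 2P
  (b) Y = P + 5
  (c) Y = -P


Checking option (b) Y = P + 5:
  P = 0.716 -> Y = 5.716 ✓
  P = 4.727 -> Y = 9.727 ✓
  P = 1.335 -> Y = 6.335 ✓
All samples match this transformation.

(b) P + 5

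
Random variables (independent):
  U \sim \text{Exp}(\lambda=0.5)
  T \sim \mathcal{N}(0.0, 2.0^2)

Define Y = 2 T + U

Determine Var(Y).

For independent RVs: Var(aX + bY) = a²Var(X) + b²Var(Y)
Var(U) = 4
Var(T) = 4
Var(Y) = 1²*4 + 2²*4
= 1*4 + 4*4 = 20

20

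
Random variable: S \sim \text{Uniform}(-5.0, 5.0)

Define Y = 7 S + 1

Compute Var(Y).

For Y = aS + b: Var(Y) = a² * Var(S)
Var(S) = (5 + 5)^2/12 = 8.3333333
Var(Y) = 7² * 8.3333333 = 49 * 8.3333333 = 408.33333

408.33333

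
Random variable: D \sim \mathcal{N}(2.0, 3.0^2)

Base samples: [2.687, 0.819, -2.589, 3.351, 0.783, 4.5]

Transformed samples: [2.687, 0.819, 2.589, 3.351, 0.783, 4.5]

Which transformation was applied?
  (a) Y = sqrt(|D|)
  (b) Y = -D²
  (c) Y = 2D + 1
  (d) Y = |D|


Checking option (d) Y = |D|:
  D = 2.687 -> Y = 2.687 ✓
  D = 0.819 -> Y = 0.819 ✓
  D = -2.589 -> Y = 2.589 ✓
All samples match this transformation.

(d) |D|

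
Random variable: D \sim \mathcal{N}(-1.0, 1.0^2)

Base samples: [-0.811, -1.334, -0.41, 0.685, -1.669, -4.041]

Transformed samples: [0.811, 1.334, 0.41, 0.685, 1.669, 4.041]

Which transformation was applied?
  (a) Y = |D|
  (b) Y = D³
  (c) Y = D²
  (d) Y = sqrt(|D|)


Checking option (a) Y = |D|:
  D = -0.811 -> Y = 0.811 ✓
  D = -1.334 -> Y = 1.334 ✓
  D = -0.41 -> Y = 0.41 ✓
All samples match this transformation.

(a) |D|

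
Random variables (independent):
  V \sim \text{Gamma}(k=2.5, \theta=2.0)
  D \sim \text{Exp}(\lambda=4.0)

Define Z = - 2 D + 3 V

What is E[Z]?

E[Z] = 3*E[V] - 2*E[D]
E[V] = 5
E[D] = 0.25
E[Z] = 3*5 - 2*0.25 = 14.5

14.5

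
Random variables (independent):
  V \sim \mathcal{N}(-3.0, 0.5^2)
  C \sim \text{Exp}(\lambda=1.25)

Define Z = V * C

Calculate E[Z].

For independent RVs: E[XY] = E[X]*E[Y]
E[V] = -3
E[C] = 0.8
E[Z] = -3 * 0.8 = -2.4

-2.4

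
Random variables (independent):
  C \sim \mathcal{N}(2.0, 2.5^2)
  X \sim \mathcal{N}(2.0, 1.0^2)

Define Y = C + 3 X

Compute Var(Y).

For independent RVs: Var(aX + bY) = a²Var(X) + b²Var(Y)
Var(C) = 6.25
Var(X) = 1
Var(Y) = 1²*6.25 + 3²*1
= 1*6.25 + 9*1 = 15.25

15.25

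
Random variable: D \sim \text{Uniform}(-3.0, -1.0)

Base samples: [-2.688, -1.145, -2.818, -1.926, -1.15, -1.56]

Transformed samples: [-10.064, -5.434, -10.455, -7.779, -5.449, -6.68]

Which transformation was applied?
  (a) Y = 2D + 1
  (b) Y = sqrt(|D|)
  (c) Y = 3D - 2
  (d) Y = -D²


Checking option (c) Y = 3D - 2:
  D = -2.688 -> Y = -10.064 ✓
  D = -1.145 -> Y = -5.434 ✓
  D = -2.818 -> Y = -10.455 ✓
All samples match this transformation.

(c) 3D - 2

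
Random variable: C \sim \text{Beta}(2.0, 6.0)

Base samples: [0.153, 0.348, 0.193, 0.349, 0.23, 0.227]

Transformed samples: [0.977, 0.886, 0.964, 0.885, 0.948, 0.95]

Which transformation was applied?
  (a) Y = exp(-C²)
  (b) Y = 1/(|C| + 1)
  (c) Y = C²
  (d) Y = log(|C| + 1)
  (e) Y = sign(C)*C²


Checking option (a) Y = exp(-C²):
  C = 0.153 -> Y = 0.977 ✓
  C = 0.348 -> Y = 0.886 ✓
  C = 0.193 -> Y = 0.964 ✓
All samples match this transformation.

(a) exp(-C²)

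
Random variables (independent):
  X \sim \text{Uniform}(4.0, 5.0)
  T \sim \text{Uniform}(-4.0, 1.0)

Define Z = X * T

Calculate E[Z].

For independent RVs: E[XY] = E[X]*E[Y]
E[X] = 4.5
E[T] = -1.5
E[Z] = 4.5 * (-1.5) = -6.75

-6.75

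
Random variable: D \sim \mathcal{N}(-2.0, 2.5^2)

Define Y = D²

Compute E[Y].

E[D²] = Var(D) + (E[D])² = 6.25 + 4 = 10.25

10.25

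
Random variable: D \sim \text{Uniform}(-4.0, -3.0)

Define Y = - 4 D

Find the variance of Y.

For Y = aD + b: Var(Y) = a² * Var(D)
Var(D) = (-3 + 4)^2/12 = 0.083333333
Var(Y) = (-4)² * 0.083333333 = 16 * 0.083333333 = 1.3333333

1.3333333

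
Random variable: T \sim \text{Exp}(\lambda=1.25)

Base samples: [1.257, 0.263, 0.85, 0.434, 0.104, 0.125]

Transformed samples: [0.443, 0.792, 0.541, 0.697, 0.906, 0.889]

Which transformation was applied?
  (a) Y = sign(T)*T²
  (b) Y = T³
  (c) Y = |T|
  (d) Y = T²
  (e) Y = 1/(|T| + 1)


Checking option (e) Y = 1/(|T| + 1):
  T = 1.257 -> Y = 0.443 ✓
  T = 0.263 -> Y = 0.792 ✓
  T = 0.85 -> Y = 0.541 ✓
All samples match this transformation.

(e) 1/(|T| + 1)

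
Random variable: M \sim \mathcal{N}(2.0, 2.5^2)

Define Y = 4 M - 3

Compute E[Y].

For Y = 4M - 3:
E[Y] = 4 * E[M] - 3
E[M] = 2.0 = 2
E[Y] = 4 * 2 - 3 = 5

5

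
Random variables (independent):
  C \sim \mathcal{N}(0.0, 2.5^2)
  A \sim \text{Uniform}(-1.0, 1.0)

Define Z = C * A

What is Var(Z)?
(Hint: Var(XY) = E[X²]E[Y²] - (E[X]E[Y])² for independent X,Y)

Var(XY) = E[X²]E[Y²] - (E[X]E[Y])²
E[C] = 0, Var(C) = 6.25
E[A] = 0, Var(A) = 0.33333333
E[C²] = 6.25 + 0² = 6.25
E[A²] = 0.33333333 + 0² = 0.33333333
Var(Z) = 6.25*0.33333333 - (0*0)²
= 2.0833333 - 0 = 2.0833333

2.0833333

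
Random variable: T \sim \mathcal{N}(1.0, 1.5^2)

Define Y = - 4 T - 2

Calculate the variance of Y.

For Y = aT + b: Var(Y) = a² * Var(T)
Var(T) = 1.5^2 = 2.25
Var(Y) = (-4)² * 2.25 = 16 * 2.25 = 36

36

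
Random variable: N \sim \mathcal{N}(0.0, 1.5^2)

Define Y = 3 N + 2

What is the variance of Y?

For Y = aN + b: Var(Y) = a² * Var(N)
Var(N) = 1.5^2 = 2.25
Var(Y) = 3² * 2.25 = 9 * 2.25 = 20.25

20.25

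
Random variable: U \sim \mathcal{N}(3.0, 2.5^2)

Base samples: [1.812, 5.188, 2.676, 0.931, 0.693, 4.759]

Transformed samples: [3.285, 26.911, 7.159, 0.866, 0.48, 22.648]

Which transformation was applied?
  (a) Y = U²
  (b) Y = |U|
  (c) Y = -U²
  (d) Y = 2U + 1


Checking option (a) Y = U²:
  U = 1.812 -> Y = 3.285 ✓
  U = 5.188 -> Y = 26.911 ✓
  U = 2.676 -> Y = 7.159 ✓
All samples match this transformation.

(a) U²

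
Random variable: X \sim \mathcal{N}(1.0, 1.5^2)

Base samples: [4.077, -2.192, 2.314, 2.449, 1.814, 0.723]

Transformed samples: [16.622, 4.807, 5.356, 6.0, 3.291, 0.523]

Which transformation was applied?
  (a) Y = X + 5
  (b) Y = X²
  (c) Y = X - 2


Checking option (b) Y = X²:
  X = 4.077 -> Y = 16.622 ✓
  X = -2.192 -> Y = 4.807 ✓
  X = 2.314 -> Y = 5.356 ✓
All samples match this transformation.

(b) X²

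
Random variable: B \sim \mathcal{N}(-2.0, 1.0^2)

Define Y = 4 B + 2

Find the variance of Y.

For Y = aB + b: Var(Y) = a² * Var(B)
Var(B) = 1.0^2 = 1
Var(Y) = 4² * 1 = 16 * 1 = 16

16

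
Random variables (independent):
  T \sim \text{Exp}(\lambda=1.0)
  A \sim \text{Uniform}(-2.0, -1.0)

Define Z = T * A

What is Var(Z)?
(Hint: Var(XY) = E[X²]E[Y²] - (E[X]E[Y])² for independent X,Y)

Var(XY) = E[X²]E[Y²] - (E[X]E[Y])²
E[T] = 1, Var(T) = 1
E[A] = -1.5, Var(A) = 0.083333333
E[T²] = 1 + 1² = 2
E[A²] = 0.083333333 + (-1.5)² = 2.3333333
Var(Z) = 2*2.3333333 - (1*(-1.5))²
= 4.6666667 - 2.25 = 2.4166667

2.4166667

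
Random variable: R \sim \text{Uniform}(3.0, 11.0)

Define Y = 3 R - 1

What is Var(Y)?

For Y = aR + b: Var(Y) = a² * Var(R)
Var(R) = (11 - 3)^2/12 = 5.3333333
Var(Y) = 3² * 5.3333333 = 9 * 5.3333333 = 48

48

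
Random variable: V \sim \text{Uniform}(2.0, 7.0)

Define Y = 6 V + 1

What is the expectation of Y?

For Y = 6V + 1:
E[Y] = 6 * E[V] + 1
E[V] = (2 + 7)/2 = 4.5
E[Y] = 6 * 4.5 + 1 = 28

28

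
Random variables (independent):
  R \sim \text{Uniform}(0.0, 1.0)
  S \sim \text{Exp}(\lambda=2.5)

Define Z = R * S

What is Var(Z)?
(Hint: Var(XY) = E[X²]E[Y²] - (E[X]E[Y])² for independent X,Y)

Var(XY) = E[X²]E[Y²] - (E[X]E[Y])²
E[R] = 0.5, Var(R) = 0.083333333
E[S] = 0.4, Var(S) = 0.16
E[R²] = 0.083333333 + 0.5² = 0.33333333
E[S²] = 0.16 + 0.4² = 0.32
Var(Z) = 0.33333333*0.32 - (0.5*0.4)²
= 0.10666667 - 0.04 = 0.066666667

0.066666667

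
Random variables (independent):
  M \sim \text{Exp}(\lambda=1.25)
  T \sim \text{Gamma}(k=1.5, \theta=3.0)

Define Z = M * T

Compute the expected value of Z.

For independent RVs: E[XY] = E[X]*E[Y]
E[M] = 0.8
E[T] = 4.5
E[Z] = 0.8 * 4.5 = 3.6

3.6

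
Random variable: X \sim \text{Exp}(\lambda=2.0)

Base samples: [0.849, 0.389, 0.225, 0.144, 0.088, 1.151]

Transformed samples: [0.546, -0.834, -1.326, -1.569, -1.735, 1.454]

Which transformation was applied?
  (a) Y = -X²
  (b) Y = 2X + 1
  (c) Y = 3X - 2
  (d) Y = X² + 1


Checking option (c) Y = 3X - 2:
  X = 0.849 -> Y = 0.546 ✓
  X = 0.389 -> Y = -0.834 ✓
  X = 0.225 -> Y = -1.326 ✓
All samples match this transformation.

(c) 3X - 2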